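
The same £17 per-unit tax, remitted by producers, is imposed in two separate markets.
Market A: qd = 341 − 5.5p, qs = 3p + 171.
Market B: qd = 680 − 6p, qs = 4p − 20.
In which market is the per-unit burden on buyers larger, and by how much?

Market A: pre-tax p* = £20, q* = 231; post-tax q = 198; per-unit burden on buyers = £6.
Market B: pre-tax p* = £70, q* = 260; post-tax q = 219.2; per-unit burden on buyers = £6.8.
Difference: £6 vs £6.8 → market B is larger by £0.8.

Market B, by £0.8.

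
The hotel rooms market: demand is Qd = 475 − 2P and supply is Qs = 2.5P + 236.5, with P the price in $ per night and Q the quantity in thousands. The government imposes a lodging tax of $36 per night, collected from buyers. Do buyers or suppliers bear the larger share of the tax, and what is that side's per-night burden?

Without the tax, 475 − 2P = 2.5P + 236.5 gives 4.5P = 238.5, so P* = $53 and Q* = 369.
With the tax collected from buyers, demand (in seller-price terms) shifts: Qd = 475 − 2(P + 36).
Solving gives Q = 329 with buyers paying $73 and suppliers receiving $37 (the $36 wedge).
Per-night burden: buyers $20, suppliers $16.
Buyers take the larger share because demand is less price-elastic here (demand slope 2 vs supply slope 2.5).

Buyers bear the larger share: $20 per night.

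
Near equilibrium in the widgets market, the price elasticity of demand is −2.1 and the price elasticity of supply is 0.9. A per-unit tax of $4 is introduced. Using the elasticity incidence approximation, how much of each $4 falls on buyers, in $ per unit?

Buyers bear ≈ $1.2 per unit.

Incidence ratio: buyers' share ≈ εs / (εs + |εd|) = 0.9 / (0.9 + 2.1) = 0.3.
So buyers bear ≈ 0.3 × $4 = $1.2; producers bear $2.8.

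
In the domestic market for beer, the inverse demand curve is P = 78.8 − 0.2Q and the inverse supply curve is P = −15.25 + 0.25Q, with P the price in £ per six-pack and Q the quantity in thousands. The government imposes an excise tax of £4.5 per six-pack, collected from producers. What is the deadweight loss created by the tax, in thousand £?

Deadweight loss = £22.5 thousand.

Rewrite in direct form: Qd = 394 − 5P and Qs = 4P + 61.
Without the tax, 394 − 5P = 4P + 61 gives 9P = 333, so P* = £37 and Q* = 209.
With the tax collected from producers, supply shifts: Qs = 4(P − 4.5) + 61.
Solving gives Q = 199 with consumers paying £39 and producers receiving £34.5 (the £4.5 wedge).
Quantity falls by |ΔQ| = |209 − 199| = 10.
DWL = ½ · t · |ΔQ| = ½ · 4.5 · 10 = £22.5.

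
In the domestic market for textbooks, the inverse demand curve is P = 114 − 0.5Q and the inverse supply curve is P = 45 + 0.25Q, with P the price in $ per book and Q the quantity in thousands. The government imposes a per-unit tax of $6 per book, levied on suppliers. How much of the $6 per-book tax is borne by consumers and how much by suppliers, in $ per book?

Inverting to Q(P) form: Qd = 228 − 2P; Qs = 4P − 180.
Before the tax: set 228 − 2P = 4P − 180 → P* = $68, Q* = 92.
With the tax collected from suppliers, supply shifts: Qs = 4(P − 6) − 180.
New equilibrium: consumers pay $72, suppliers receive $66, Q = 84. (Wedge: Pb − Ps = 6.)
Burden on consumers: $4; on suppliers: $2. (They sum to $6.)
The less price-elastic side of the market bears the larger share of a per-unit tax.

Consumers bear $4 per book; suppliers bear $2 per book.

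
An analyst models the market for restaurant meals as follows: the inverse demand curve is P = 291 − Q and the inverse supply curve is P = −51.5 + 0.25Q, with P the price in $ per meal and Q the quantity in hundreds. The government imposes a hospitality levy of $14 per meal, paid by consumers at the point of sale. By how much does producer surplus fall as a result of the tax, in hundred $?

Inverting to Q(P) form: Qd = 291 − P; Qs = 4P + 206.
Without the tax, 291 − P = 4P + 206 gives 5P = 85, so P* = $17 and Q* = 274.
With the tax collected from consumers, demand (in seller-price terms) shifts: Qd = 291 − (P + 14).
Solving gives Q = 262.8 with consumers paying $28.2 and suppliers receiving $14.2 (the $14 wedge).
ΔPS is the trapezoid between Q = 262.8 and Q = 274 of height $2.8: ½ · (274 + 262.8) · 2.8 = $751.52.

Producer surplus falls by $751.52 hundred.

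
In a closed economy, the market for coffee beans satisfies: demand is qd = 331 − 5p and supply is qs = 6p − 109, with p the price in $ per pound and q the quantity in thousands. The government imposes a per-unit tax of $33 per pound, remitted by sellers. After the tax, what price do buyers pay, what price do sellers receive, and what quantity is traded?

Without the tax, 331 − 5p = 6p − 109 gives 11p = 440, so p* = $40 and q* = 131.
With the tax collected from sellers, supply shifts: qs = 6(p − 33) − 109.
New equilibrium: buyers pay $58, sellers receive $25, q = 41. (Wedge: pb − ps = 33.)

Buyers pay $58; sellers receive $25; quantity = 41.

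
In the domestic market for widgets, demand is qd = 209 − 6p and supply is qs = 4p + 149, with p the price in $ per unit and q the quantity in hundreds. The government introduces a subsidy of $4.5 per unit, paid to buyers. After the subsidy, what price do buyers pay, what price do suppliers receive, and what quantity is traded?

Buyers pay $4.2; suppliers receive $8.7; quantity = 183.8.

Before the subsidy: set 209 − 6p = 4p + 149 → p* = $6, q* = 173.
With a per-unit subsidy paid to buyers, each effectively pays p − 4.5, so demand becomes qd = 209 − 6(p − 4.5).
New equilibrium: buyers pay $4.2, suppliers receive $8.7, q = 183.8. (Wedge: pb − ps = −4.5.)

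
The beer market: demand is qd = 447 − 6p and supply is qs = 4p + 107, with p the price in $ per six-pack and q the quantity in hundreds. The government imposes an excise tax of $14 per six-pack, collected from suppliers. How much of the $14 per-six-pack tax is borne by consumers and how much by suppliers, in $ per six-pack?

Consumers bear $5.6 per six-pack; suppliers bear $8.4 per six-pack.

Without the tax, 447 − 6p = 4p + 107 gives 10p = 340, so p* = $34 and q* = 243.
With the tax collected from suppliers, supply shifts: qs = 4(p − 14) + 107.
Solving gives q = 209.4 with consumers paying $39.6 and suppliers receiving $25.6 (the $14 wedge).
Burden on consumers: $5.6; on suppliers: $8.4. (They sum to $14.)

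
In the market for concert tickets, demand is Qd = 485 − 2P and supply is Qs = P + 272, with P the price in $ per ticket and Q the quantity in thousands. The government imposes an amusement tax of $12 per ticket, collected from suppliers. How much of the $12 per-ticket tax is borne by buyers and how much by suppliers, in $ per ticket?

Buyers bear $4 per ticket; suppliers bear $8 per ticket.

Before the tax: set 485 − 2P = P + 272 → P* = $71, Q* = 343.
With the tax collected from suppliers, supply shifts: Qs = (P − 12) + 272.
New equilibrium: buyers pay $75, suppliers receive $63, Q = 335. (Wedge: Pb − Ps = 12.)
Burden on buyers: $4; on suppliers: $8. (They sum to $12.)
The less price-elastic side of the market bears the larger share of a per-unit tax.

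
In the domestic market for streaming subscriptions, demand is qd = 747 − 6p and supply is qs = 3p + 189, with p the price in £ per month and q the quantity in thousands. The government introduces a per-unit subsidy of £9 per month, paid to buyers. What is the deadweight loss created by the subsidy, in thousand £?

Deadweight loss = £81 thousand.

Before the subsidy: set 747 − 6p = 3p + 189 → p* = £62, q* = 375.
With a per-unit subsidy paid to buyers, each effectively pays p − 9, so demand becomes qd = 747 − 6(p − 9).
Solving gives q = 393 with buyers paying £59 and producers receiving £68 (the £9 wedge).
Quantity rises by |ΔQ| = |375 − 393| = 18.
DWL = ½ · t · |ΔQ| = ½ · 9 · 18 = £81.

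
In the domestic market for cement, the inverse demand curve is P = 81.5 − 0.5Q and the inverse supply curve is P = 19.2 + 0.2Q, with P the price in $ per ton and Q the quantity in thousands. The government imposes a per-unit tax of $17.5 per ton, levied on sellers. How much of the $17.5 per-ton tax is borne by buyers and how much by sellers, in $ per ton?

Buyers bear $12.5 per ton; sellers bear $5 per ton.

Inverting to Q(P) form: Qd = 163 − 2P; Qs = 5P − 96.
Before the tax: set 163 − 2P = 5P − 96 → P* = $37, Q* = 89.
With the tax collected from sellers, supply shifts: Qs = 5(P − 17.5) − 96.
Solving gives Q = 64 with buyers paying $49.5 and sellers receiving $32 (the $17.5 wedge).
Burden on buyers: $12.5; on sellers: $5. (They sum to $17.5.)
The less price-elastic side of the market bears the larger share of a per-unit tax.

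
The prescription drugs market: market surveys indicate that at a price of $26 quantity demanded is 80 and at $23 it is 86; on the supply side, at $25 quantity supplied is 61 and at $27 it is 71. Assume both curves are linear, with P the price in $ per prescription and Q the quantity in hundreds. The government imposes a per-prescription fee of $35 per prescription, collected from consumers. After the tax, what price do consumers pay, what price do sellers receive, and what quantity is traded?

Demand slope: (86 − 80)/(23 − 26) = -2, so Qd = 132 − 2P.
Supply slope: (71 − 61)/(27 − 25) = 5, so Qs = 5P − 64.
Without the tax, 132 − 2P = 5P − 64 gives 7P = 196, so P* = $28 and Q* = 76.
With the tax collected from consumers, demand (in seller-price terms) shifts: Qd = 132 − 2(P + 35).
New equilibrium: consumers pay $53, sellers receive $18, Q = 26. (Wedge: Pb − Ps = 35.)

Consumers pay $53; sellers receive $18; quantity = 26.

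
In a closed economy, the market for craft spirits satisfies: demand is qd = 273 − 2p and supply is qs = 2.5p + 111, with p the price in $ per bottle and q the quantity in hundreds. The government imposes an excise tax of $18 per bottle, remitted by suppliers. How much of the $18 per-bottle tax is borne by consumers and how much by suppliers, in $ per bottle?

Without the tax, 273 − 2p = 2.5p + 111 gives 4.5p = 162, so p* = $36 and q* = 201.
With the tax collected from suppliers, supply shifts: qs = 2.5(p − 18) + 111.
Solving gives q = 181 with consumers paying $46 and suppliers receiving $28 (the $18 wedge).
Burden on consumers: $10; on suppliers: $8. (They sum to $18.)
The less price-elastic side of the market bears the larger share of a per-unit tax.

Consumers bear $10 per bottle; suppliers bear $8 per bottle.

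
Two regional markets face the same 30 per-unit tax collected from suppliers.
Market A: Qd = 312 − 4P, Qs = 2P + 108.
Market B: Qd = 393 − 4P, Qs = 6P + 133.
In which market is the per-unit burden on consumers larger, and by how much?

Market B, by 8.

Market A: pre-tax P* = 34, Q* = 176; post-tax Q = 136; per-unit burden on consumers = 10.
Market B: pre-tax P* = 26, Q* = 289; post-tax Q = 217; per-unit burden on consumers = 18.
Difference: 10 vs 18 → market B is larger by 8.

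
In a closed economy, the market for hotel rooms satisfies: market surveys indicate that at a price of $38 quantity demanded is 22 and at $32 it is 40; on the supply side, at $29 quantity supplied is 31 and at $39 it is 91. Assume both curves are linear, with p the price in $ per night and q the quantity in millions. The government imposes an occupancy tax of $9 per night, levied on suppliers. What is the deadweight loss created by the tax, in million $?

Deadweight loss = $81 million.

Demand slope: (40 − 22)/(32 − 38) = -3, so qd = 136 − 3p.
Supply slope: (91 − 31)/(39 − 29) = 6, so qs = 6p − 143.
Before the tax: set 136 − 3p = 6p − 143 → p* = $31, q* = 43.
With the tax collected from suppliers, supply shifts: qs = 6(p − 9) − 143.
New equilibrium: consumers pay $37, suppliers receive $28, q = 25. (Wedge: pb − ps = 9.)
Quantity falls by |ΔQ| = |43 − 25| = 18.
DWL = ½ · t · |ΔQ| = ½ · 9 · 18 = $81.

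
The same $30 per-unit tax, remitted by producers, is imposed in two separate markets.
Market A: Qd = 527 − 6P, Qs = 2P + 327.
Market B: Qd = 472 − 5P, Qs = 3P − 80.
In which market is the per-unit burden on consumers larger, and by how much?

Market B, by $3.75.

Market A: pre-tax P* = $25, Q* = 377; post-tax Q = 332; per-unit burden on consumers = $7.5.
Market B: pre-tax P* = $69, Q* = 127; post-tax Q = 70.75; per-unit burden on consumers = $11.25.
Difference: $7.5 vs $11.25 → market B is larger by $3.75.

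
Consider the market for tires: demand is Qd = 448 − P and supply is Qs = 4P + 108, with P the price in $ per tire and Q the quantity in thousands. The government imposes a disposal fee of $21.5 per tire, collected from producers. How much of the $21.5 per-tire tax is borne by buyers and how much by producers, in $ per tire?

Buyers bear $17.2 per tire; producers bear $4.3 per tire.

Without the tax, 448 − P = 4P + 108 gives 5P = 340, so P* = $68 and Q* = 380.
With the tax collected from producers, supply shifts: Qs = 4(P − 21.5) + 108.
Solving gives Q = 362.8 with buyers paying $85.2 and producers receiving $63.7 (the $21.5 wedge).
Burden on buyers: $17.2; on producers: $4.3. (They sum to $21.5.)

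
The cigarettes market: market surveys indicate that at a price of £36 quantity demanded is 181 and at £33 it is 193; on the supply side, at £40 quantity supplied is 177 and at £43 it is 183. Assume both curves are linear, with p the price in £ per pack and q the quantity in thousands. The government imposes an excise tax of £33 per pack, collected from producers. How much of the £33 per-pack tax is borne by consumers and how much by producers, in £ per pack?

Consumers bear £11 per pack; producers bear £22 per pack.

Demand slope: (193 − 181)/(33 − 36) = -4, so qd = 325 − 4p.
Supply slope: (183 − 177)/(43 − 40) = 2, so qs = 2p + 97.
Without the tax, 325 − 4p = 2p + 97 gives 6p = 228, so p* = £38 and q* = 173.
With the tax collected from producers, supply shifts: qs = 2(p − 33) + 97.
Solving gives q = 129 with consumers paying £49 and producers receiving £16 (the £33 wedge).
Burden on consumers: £11; on producers: £22. (They sum to £33.)
The less price-elastic side of the market bears the larger share of a per-unit tax.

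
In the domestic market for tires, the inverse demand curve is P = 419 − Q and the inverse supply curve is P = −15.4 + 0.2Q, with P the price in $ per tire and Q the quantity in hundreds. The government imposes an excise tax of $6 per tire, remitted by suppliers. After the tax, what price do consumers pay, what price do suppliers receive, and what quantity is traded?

Consumers pay $62; suppliers receive $56; quantity = 357.

Rewrite in direct form: Qd = 419 − P and Qs = 5P + 77.
Without the tax, 419 − P = 5P + 77 gives 6P = 342, so P* = $57 and Q* = 362.
With the tax collected from suppliers, supply shifts: Qs = 5(P − 6) + 77.
New equilibrium: consumers pay $62, suppliers receive $56, Q = 357. (Wedge: Pb − Ps = 6.)
The less price-elastic side of the market bears the larger share of a per-unit tax.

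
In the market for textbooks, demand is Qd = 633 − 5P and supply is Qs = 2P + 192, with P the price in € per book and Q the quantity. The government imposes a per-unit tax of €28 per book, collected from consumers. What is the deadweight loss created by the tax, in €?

Before the tax: set 633 − 5P = 2P + 192 → P* = €63, Q* = 318.
With the tax collected from consumers, demand (in seller-price terms) shifts: Qd = 633 − 5(P + 28).
New equilibrium: consumers pay €71, producers receive €43, Q = 278. (Wedge: Pb − Ps = 28.)
Quantity falls by |ΔQ| = |318 − 278| = 40.
DWL = ½ · t · |ΔQ| = ½ · 28 · 40 = €560.

Deadweight loss = €560.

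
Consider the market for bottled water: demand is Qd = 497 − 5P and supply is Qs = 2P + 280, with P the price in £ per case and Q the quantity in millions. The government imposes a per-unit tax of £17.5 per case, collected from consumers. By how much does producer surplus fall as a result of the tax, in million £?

Before the tax: set 497 − 5P = 2P + 280 → P* = £31, Q* = 342.
With the tax collected from consumers, demand (in seller-price terms) shifts: Qd = 497 − 5(P + 17.5).
New equilibrium: consumers pay £36, sellers receive £18.5, Q = 317. (Wedge: Pb − Ps = 17.5.)
ΔPS is the trapezoid between Q = 317 and Q = 342 of height £12.5: ½ · (342 + 317) · 12.5 = £4118.75.

Producer surplus falls by £4118.75 million.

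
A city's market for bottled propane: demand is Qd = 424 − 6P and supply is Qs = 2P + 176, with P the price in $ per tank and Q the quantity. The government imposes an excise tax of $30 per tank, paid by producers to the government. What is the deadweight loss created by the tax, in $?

Before the tax: set 424 − 6P = 2P + 176 → P* = $31, Q* = 238.
With the tax collected from producers, supply shifts: Qs = 2(P − 30) + 176.
Solving gives Q = 193 with buyers paying $38.5 and producers receiving $8.5 (the $30 wedge).
Quantity falls by |ΔQ| = |238 − 193| = 45.
DWL = ½ · t · |ΔQ| = ½ · 30 · 45 = $675.

Deadweight loss = $675.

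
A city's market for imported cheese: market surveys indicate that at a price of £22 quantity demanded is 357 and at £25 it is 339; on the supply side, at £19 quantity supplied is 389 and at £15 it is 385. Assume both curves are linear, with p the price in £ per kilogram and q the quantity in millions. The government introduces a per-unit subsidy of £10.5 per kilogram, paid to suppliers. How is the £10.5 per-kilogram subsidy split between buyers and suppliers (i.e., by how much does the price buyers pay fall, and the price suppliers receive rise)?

Demand slope: (339 − 357)/(25 − 22) = -6, so qd = 489 − 6p.
Supply slope: (385 − 389)/(15 − 19) = 1, so qs = p + 370.
Before the subsidy: set 489 − 6p = p + 370 → p* = £17, q* = 387.
With a per-unit subsidy paid to suppliers, each receives p + 10.5 per unit sold, so supply becomes qs = (p + 10.5) + 370.
Solving gives q = 396 with buyers paying £15.5 and suppliers receiving £26 (the £10.5 wedge).
Gain to buyers: £1.5; to suppliers: £9. (They sum to £10.5.)

Buyers gain £1.5 per kilogram; suppliers gain £9 per kilogram.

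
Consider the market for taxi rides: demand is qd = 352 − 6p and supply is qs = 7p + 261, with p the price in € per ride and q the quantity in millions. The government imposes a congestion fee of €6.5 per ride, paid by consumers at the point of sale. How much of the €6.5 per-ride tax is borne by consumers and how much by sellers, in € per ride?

Consumers bear €3.5 per ride; sellers bear €3 per ride.

Without the tax, 352 − 6p = 7p + 261 gives 13p = 91, so p* = €7 and q* = 310.
With the tax collected from consumers, demand (in seller-price terms) shifts: qd = 352 − 6(p + 6.5).
New equilibrium: consumers pay €10.5, sellers receive €4, q = 289. (Wedge: pb − ps = 6.5.)
Burden on consumers: €3.5; on sellers: €3. (They sum to €6.5.)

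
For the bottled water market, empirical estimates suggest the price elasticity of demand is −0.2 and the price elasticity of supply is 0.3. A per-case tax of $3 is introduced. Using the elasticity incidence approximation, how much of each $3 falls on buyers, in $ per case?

Incidence ratio: buyers' share ≈ εs / (εs + |εd|) = 0.3 / (0.3 + 0.2) = 0.6.
So buyers bear ≈ 0.6 × $3 = $1.8; producers bear $1.2.

Buyers bear ≈ $1.8 per case.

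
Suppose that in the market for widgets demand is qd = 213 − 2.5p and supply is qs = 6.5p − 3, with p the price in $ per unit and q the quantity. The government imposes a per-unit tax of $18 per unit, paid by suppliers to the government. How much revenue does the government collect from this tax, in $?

Tax revenue = $2169.

Before the tax: set 213 − 2.5p = 6.5p − 3 → p* = $24, q* = 153.
With the tax collected from suppliers, supply shifts: qs = 6.5(p − 18) − 3.
New equilibrium: consumers pay $37, suppliers receive $19, q = 120.5. (Wedge: pb − ps = 18.)
Revenue = t · Q = 18 · 120.5 = $2169.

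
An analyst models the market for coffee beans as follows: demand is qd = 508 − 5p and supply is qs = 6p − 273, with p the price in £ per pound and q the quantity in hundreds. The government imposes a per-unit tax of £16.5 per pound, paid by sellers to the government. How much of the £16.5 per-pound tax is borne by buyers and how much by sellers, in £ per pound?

Before the tax: set 508 − 5p = 6p − 273 → p* = £71, q* = 153.
With the tax collected from sellers, supply shifts: qs = 6(p − 16.5) − 273.
Solving gives q = 108 with buyers paying £80 and sellers receiving £63.5 (the £16.5 wedge).
Burden on buyers: £9; on sellers: £7.5. (They sum to £16.5.)

Buyers bear £9 per pound; sellers bear £7.5 per pound.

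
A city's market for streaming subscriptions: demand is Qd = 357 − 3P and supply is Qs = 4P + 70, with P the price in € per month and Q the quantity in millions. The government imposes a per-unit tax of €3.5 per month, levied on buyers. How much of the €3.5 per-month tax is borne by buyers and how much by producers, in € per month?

Without the tax, 357 − 3P = 4P + 70 gives 7P = 287, so P* = €41 and Q* = 234.
With the tax collected from buyers, demand (in seller-price terms) shifts: Qd = 357 − 3(P + 3.5).
New equilibrium: buyers pay €43, producers receive €39.5, Q = 228. (Wedge: Pb − Ps = 3.5.)
Burden on buyers: €2; on producers: €1.5. (They sum to €3.5.)
The less price-elastic side of the market bears the larger share of a per-unit tax.

Buyers bear €2 per month; producers bear €1.5 per month.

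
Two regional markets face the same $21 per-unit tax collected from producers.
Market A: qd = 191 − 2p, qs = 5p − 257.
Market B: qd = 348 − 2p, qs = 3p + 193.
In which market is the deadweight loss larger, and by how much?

Market A, by $50.4.

Market A: pre-tax p* = $64, q* = 63; post-tax q = 33; deadweight loss = $315.
Market B: pre-tax p* = $31, q* = 286; post-tax q = 260.8; deadweight loss = $264.6.
Difference: $315 vs $264.6 → market A is larger by $50.4.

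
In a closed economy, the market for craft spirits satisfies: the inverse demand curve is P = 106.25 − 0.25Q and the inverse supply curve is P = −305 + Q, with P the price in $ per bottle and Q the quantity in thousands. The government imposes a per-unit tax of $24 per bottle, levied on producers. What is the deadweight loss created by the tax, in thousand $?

Deadweight loss = $230.4 thousand.

Inverting to Q(P) form: Qd = 425 − 4P; Qs = P + 305.
Without the tax, 425 − 4P = P + 305 gives 5P = 120, so P* = $24 and Q* = 329.
With the tax collected from producers, supply shifts: Qs = (P − 24) + 305.
New equilibrium: consumers pay $28.8, producers receive $4.8, Q = 309.8. (Wedge: Pb − Ps = 24.)
Quantity falls by |ΔQ| = |329 − 309.8| = 19.2.
DWL = ½ · t · |ΔQ| = ½ · 24 · 19.2 = $230.4.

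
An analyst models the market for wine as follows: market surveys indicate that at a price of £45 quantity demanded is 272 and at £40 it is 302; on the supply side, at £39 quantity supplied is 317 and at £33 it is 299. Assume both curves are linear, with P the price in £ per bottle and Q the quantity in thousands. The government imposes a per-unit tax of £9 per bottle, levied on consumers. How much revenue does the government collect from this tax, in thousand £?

Demand slope: (302 − 272)/(40 − 45) = -6, so Qd = 542 − 6P.
Supply slope: (299 − 317)/(33 − 39) = 3, so Qs = 3P + 200.
Before the tax: set 542 − 6P = 3P + 200 → P* = £38, Q* = 314.
With the tax collected from consumers, demand (in seller-price terms) shifts: Qd = 542 − 6(P + 9).
Solving gives Q = 296 with consumers paying £41 and sellers receiving £32 (the £9 wedge).
Revenue = t · Q = 9 · 296 = £2664.

Tax revenue = £2664 thousand.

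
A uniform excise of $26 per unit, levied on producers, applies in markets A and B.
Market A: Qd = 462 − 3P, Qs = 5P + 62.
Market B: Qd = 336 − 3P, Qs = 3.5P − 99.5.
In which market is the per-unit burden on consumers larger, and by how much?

Market A: pre-tax P* = $50, Q* = 312; post-tax Q = 263.25; per-unit burden on consumers = $16.25.
Market B: pre-tax P* = $67, Q* = 135; post-tax Q = 93; per-unit burden on consumers = $14.
Difference: $16.25 vs $14 → market A is larger by $2.25.

Market A, by $2.25.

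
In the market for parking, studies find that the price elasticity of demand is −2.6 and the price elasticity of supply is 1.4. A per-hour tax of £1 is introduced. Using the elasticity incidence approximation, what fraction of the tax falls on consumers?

Consumers' share ≈ 0.35.

Incidence ratio: consumers' share ≈ εs / (εs + |εd|) = 1.4 / (1.4 + 2.6) = 0.35.
Supply is the less elastic side, so consumers bear the smaller share.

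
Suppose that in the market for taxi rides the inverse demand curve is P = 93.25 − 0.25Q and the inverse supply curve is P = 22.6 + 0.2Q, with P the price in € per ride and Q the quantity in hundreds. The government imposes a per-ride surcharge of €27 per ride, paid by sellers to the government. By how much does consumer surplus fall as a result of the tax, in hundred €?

Consumer surplus falls by €1905 hundred.

Rewrite in direct form: Qd = 373 − 4P and Qs = 5P − 113.
Before the tax: set 373 − 4P = 5P − 113 → P* = €54, Q* = 157.
With the tax collected from sellers, supply shifts: Qs = 5(P − 27) − 113.
New equilibrium: buyers pay €69, sellers receive €42, Q = 97. (Wedge: Pb − Ps = 27.)
ΔCS is the trapezoid between Q = 97 and Q = 157 of height €15: ½ · (157 + 97) · 15 = €1905.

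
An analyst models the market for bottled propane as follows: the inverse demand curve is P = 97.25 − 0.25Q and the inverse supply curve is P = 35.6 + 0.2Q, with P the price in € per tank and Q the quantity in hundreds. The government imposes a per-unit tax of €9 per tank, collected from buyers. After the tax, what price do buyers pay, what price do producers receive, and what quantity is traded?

Inverting to Q(P) form: Qd = 389 − 4P; Qs = 5P − 178.
Before the tax: set 389 − 4P = 5P − 178 → P* = €63, Q* = 137.
With the tax collected from buyers, demand (in seller-price terms) shifts: Qd = 389 − 4(P + 9).
New equilibrium: buyers pay €68, producers receive €59, Q = 117. (Wedge: Pb − Ps = 9.)

Buyers pay €68; producers receive €59; quantity = 117.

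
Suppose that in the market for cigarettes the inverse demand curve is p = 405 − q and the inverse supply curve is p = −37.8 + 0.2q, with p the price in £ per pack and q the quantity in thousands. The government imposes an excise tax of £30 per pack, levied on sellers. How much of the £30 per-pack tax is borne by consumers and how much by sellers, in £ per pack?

Inverting to q(p) form: qd = 405 − p; qs = 5p + 189.
Before the tax: set 405 − p = 5p + 189 → p* = £36, q* = 369.
With the tax collected from sellers, supply shifts: qs = 5(p − 30) + 189.
New equilibrium: consumers pay £61, sellers receive £31, q = 344. (Wedge: pb − ps = 30.)
Burden on consumers: £25; on sellers: £5. (They sum to £30.)

Consumers bear £25 per pack; sellers bear £5 per pack.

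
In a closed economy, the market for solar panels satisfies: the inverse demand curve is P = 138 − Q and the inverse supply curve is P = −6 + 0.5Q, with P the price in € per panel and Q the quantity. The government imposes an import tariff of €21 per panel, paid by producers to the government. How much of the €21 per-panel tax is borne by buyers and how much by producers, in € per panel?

Buyers bear €14 per panel; producers bear €7 per panel.

Inverting to Q(P) form: Qd = 138 − P; Qs = 2P + 12.
Without the tax, 138 − P = 2P + 12 gives 3P = 126, so P* = €42 and Q* = 96.
With the tax collected from producers, supply shifts: Qs = 2(P − 21) + 12.
New equilibrium: buyers pay €56, producers receive €35, Q = 82. (Wedge: Pb − Ps = 21.)
Burden on buyers: €14; on producers: €7. (They sum to €21.)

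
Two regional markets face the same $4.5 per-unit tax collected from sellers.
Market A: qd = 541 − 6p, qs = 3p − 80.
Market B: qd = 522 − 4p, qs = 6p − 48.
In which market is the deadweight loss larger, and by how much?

Market A: pre-tax p* = $69, q* = 127; post-tax q = 118; deadweight loss = $20.25.
Market B: pre-tax p* = $57, q* = 294; post-tax q = 283.2; deadweight loss = $24.3.
Difference: $20.25 vs $24.3 → market B is larger by $4.05.

Market B, by $4.05.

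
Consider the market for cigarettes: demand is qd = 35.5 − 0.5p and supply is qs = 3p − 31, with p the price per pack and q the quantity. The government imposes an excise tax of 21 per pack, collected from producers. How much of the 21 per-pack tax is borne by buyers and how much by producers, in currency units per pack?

Buyers bear 18 per pack; producers bear 3 per pack.

Without the tax, 35.5 − 0.5p = 3p − 31 gives 3.5p = 66.5, so p* = 19 and q* = 26.
With the tax collected from producers, supply shifts: qs = 3(p − 21) − 31.
Solving gives q = 17 with buyers paying 37 and producers receiving 16 (the 21 wedge).
Burden on buyers: 18; on producers: 3. (They sum to 21.)
The less price-elastic side of the market bears the larger share of a per-unit tax.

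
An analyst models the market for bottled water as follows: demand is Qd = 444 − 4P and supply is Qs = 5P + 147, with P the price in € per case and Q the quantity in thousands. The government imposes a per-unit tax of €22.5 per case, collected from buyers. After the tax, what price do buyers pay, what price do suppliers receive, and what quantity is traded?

Without the tax, 444 − 4P = 5P + 147 gives 9P = 297, so P* = €33 and Q* = 312.
With the tax collected from buyers, demand (in seller-price terms) shifts: Qd = 444 − 4(P + 22.5).
New equilibrium: buyers pay €45.5, suppliers receive €23, Q = 262. (Wedge: Pb − Ps = 22.5.)

Buyers pay €45.5; suppliers receive €23; quantity = 262.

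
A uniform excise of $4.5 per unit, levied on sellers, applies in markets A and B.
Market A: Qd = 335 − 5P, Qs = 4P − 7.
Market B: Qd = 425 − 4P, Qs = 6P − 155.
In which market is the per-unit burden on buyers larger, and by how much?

Market B, by $0.7.

Market A: pre-tax P* = $38, Q* = 145; post-tax Q = 135; per-unit burden on buyers = $2.
Market B: pre-tax P* = $58, Q* = 193; post-tax Q = 182.2; per-unit burden on buyers = $2.7.
Difference: $2 vs $2.7 → market B is larger by $0.7.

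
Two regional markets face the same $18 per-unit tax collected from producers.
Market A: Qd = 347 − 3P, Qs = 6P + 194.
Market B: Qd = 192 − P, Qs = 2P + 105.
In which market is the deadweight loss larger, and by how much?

Market A, by $216.

Market A: pre-tax P* = $17, Q* = 296; post-tax Q = 260; deadweight loss = $324.
Market B: pre-tax P* = $29, Q* = 163; post-tax Q = 151; deadweight loss = $108.
Difference: $324 vs $108 → market A is larger by $216.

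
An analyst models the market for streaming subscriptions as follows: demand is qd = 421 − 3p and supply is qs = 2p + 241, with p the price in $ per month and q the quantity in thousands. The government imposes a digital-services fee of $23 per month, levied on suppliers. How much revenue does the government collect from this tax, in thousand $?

Without the tax, 421 − 3p = 2p + 241 gives 5p = 180, so p* = $36 and q* = 313.
With the tax collected from suppliers, supply shifts: qs = 2(p − 23) + 241.
Solving gives q = 285.4 with buyers paying $45.2 and suppliers receiving $22.2 (the $23 wedge).
Revenue = t · Q = 23 · 285.4 = $6564.2.

Tax revenue = $6564.2 thousand.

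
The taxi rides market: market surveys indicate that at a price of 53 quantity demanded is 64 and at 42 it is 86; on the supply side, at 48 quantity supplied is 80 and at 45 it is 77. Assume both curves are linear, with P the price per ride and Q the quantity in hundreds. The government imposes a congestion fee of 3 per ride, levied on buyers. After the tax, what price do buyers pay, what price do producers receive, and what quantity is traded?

Buyers pay 47; producers receive 44; quantity = 76.

Demand slope: (86 − 64)/(42 − 53) = -2, so Qd = 170 − 2P.
Supply slope: (77 − 80)/(45 − 48) = 1, so Qs = P + 32.
Without the tax, 170 − 2P = P + 32 gives 3P = 138, so P* = 46 and Q* = 78.
With the tax collected from buyers, demand (in seller-price terms) shifts: Qd = 170 − 2(P + 3).
New equilibrium: buyers pay 47, producers receive 44, Q = 76. (Wedge: Pb − Ps = 3.)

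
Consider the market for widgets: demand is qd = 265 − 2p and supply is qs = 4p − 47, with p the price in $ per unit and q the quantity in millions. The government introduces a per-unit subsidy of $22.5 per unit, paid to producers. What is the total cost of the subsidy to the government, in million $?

Before the subsidy: set 265 − 2p = 4p − 47 → p* = $52, q* = 161.
With a per-unit subsidy paid to producers, each receives p + 22.5 per unit sold, so supply becomes qs = 4(p + 22.5) − 47.
Solving gives q = 191 with buyers paying $37 and producers receiving $59.5 (the $22.5 wedge).
Outlay = t · Q = 22.5 · 191 = $4297.5.

Government outlay = $4297.5 million.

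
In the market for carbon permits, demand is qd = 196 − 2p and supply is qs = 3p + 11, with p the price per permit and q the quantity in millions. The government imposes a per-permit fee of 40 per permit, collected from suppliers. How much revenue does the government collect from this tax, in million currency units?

Tax revenue = 2960 million.

Before the tax: set 196 − 2p = 3p + 11 → p* = 37, q* = 122.
With the tax collected from suppliers, supply shifts: qs = 3(p − 40) + 11.
New equilibrium: buyers pay 61, suppliers receive 21, q = 74. (Wedge: pb − ps = 40.)
Revenue = t · Q = 40 · 74 = 2960.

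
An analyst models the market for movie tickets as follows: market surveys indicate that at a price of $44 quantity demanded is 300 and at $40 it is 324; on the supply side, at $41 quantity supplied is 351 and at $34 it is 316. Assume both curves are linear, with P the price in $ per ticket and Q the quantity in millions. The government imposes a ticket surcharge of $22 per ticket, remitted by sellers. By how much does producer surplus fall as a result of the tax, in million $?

Demand slope: (324 − 300)/(40 − 44) = -6, so Qd = 564 − 6P.
Supply slope: (316 − 351)/(34 − 41) = 5, so Qs = 5P + 146.
Before the tax: set 564 − 6P = 5P + 146 → P* = $38, Q* = 336.
With the tax collected from sellers, supply shifts: Qs = 5(P − 22) + 146.
Solving gives Q = 276 with buyers paying $48 and sellers receiving $26 (the $22 wedge).
ΔPS is the trapezoid between Q = 276 and Q = 336 of height $12: ½ · (336 + 276) · 12 = $3672.

Producer surplus falls by $3672 million.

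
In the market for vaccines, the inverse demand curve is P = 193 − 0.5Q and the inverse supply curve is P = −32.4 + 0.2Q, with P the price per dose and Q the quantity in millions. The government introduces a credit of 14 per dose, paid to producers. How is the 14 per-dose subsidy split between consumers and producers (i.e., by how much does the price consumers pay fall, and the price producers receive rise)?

Inverting to Q(P) form: Qd = 386 − 2P; Qs = 5P + 162.
Without the subsidy, 386 − 2P = 5P + 162 gives 7P = 224, so P* = 32 and Q* = 322.
With a per-unit subsidy paid to producers, each receives P + 14 per unit sold, so supply becomes Qs = 5(P + 14) + 162.
New equilibrium: consumers pay 22, producers receive 36, Q = 342. (Wedge: Pb − Ps = −14.)
Gain to consumers: 10; to producers: 4. (They sum to 14.)

Consumers gain 10 per dose; producers gain 4 per dose.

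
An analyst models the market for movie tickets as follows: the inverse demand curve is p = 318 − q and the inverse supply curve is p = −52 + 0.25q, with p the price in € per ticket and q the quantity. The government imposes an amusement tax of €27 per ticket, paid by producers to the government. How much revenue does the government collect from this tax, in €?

Tax revenue = €7408.8.

Inverting to q(p) form: qd = 318 − p; qs = 4p + 208.
Without the tax, 318 − p = 4p + 208 gives 5p = 110, so p* = €22 and q* = 296.
With the tax collected from producers, supply shifts: qs = 4(p − 27) + 208.
Solving gives q = 274.4 with buyers paying €43.6 and producers receiving €16.6 (the €27 wedge).
Revenue = t · Q = 27 · 274.4 = €7408.8.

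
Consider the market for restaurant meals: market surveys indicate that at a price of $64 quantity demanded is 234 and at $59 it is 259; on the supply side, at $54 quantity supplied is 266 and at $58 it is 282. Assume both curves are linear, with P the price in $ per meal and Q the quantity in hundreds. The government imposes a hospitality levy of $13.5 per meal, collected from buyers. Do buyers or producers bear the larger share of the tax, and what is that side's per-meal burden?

Producers bear the larger share: $7.5 per meal.

Demand slope: (259 − 234)/(59 − 64) = -5, so Qd = 554 − 5P.
Supply slope: (282 − 266)/(58 − 54) = 4, so Qs = 4P + 50.
Before the tax: set 554 − 5P = 4P + 50 → P* = $56, Q* = 274.
With the tax collected from buyers, demand (in seller-price terms) shifts: Qd = 554 − 5(P + 13.5).
Solving gives Q = 244 with buyers paying $62 and producers receiving $48.5 (the $13.5 wedge).
Per-meal burden: buyers $6, producers $7.5.
Producers take the larger share because supply is less price-elastic here (demand slope 5 vs supply slope 4).
The less price-elastic side of the market bears the larger share of a per-unit tax.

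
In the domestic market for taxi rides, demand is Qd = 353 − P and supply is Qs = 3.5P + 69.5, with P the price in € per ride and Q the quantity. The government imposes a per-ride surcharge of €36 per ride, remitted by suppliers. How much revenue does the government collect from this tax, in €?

Tax revenue = €9432.

Before the tax: set 353 − P = 3.5P + 69.5 → P* = €63, Q* = 290.
With the tax collected from suppliers, supply shifts: Qs = 3.5(P − 36) + 69.5.
Solving gives Q = 262 with consumers paying €91 and suppliers receiving €55 (the €36 wedge).
Revenue = t · Q = 36 · 262 = €9432.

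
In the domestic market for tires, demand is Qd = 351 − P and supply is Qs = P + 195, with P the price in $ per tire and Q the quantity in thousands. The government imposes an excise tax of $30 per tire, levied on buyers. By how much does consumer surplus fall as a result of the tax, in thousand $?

Consumer surplus falls by $3982.5 thousand.

Before the tax: set 351 − P = P + 195 → P* = $78, Q* = 273.
With the tax collected from buyers, demand (in seller-price terms) shifts: Qd = 351 − (P + 30).
New equilibrium: buyers pay $93, sellers receive $63, Q = 258. (Wedge: Pb − Ps = 30.)
ΔCS is the trapezoid between Q = 258 and Q = 273 of height $15: ½ · (273 + 258) · 15 = $3982.5.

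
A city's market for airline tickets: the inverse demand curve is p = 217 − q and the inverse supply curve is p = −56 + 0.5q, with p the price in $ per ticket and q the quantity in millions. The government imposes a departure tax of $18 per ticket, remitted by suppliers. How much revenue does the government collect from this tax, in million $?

Tax revenue = $3060 million.

Inverting to q(p) form: qd = 217 − p; qs = 2p + 112.
Without the tax, 217 − p = 2p + 112 gives 3p = 105, so p* = $35 and q* = 182.
With the tax collected from suppliers, supply shifts: qs = 2(p − 18) + 112.
Solving gives q = 170 with consumers paying $47 and suppliers receiving $29 (the $18 wedge).
Revenue = t · Q = 18 · 170 = $3060.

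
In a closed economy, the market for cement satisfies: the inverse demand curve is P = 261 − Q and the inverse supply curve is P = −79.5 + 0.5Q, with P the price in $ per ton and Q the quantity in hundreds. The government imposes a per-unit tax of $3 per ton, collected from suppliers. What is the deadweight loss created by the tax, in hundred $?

Rewrite in direct form: Qd = 261 − P and Qs = 2P + 159.
Without the tax, 261 − P = 2P + 159 gives 3P = 102, so P* = $34 and Q* = 227.
With the tax collected from suppliers, supply shifts: Qs = 2(P − 3) + 159.
Solving gives Q = 225 with buyers paying $36 and suppliers receiving $33 (the $3 wedge).
Quantity falls by |ΔQ| = |227 − 225| = 2.
DWL = ½ · t · |ΔQ| = ½ · 3 · 2 = $3.

Deadweight loss = $3 hundred.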